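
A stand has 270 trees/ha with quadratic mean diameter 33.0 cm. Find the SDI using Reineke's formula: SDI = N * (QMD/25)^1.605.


QMD/25 = 33.0/25 = 1.32
(1.32)^1.605 = exp(1.605 * ln(1.32)) = exp(1.605 * 0.277632) = exp(0.445599) = 1.56143
SDI = 270 * 1.56143 = 421.586 ≈ 422

422


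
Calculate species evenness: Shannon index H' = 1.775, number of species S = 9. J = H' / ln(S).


ln(9) = 2.19722
J = H' / ln(S) = 1.775 / 2.19722 = 0.807839 ≈ 0.8078

0.8078


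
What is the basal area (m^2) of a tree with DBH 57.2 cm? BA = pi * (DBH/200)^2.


D/200 = 57.2/200 = 0.286 m
(D/200)^2 = 0.286^2 = 0.081796
BA = 3.141593 * 0.081796 = 0.256970 ≈ 0.2570 m^2

0.2570 m^2


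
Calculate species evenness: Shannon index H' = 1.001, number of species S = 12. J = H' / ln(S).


ln(12) = 2.48491
J = H' / ln(S) = 1.001 / 2.48491 = 0.402831 ≈ 0.4028

0.4028


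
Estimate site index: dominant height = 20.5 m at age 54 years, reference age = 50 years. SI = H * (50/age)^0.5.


50/54 = 0.925926
(0.925926)^0.5 = 0.962250
SI = 20.5 * 0.962250 = 19.7261 ≈ 19.7 m

19.7 m


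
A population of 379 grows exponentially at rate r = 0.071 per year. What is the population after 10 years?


r*t = 0.071 * 10 = 0.71
exp(0.71) = 2.03399
N = 379 * 2.03399 = 770.882 ≈ 771

771


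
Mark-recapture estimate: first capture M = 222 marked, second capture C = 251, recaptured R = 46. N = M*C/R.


N = M * C / R = 222 * 251 / 46 = 55722 / 46 = 1211.35 ≈ 1211

1211 individuals


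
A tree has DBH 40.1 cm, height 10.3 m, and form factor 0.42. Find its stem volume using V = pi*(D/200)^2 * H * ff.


(D/200)^2 = (40.1/200)^2 = 0.2005^2 = 0.04020025
BA = 3.141593 * 0.04020025 = 0.126293 m^2
V = 0.126293 * 10.3 * 0.42 = 0.546344 ≈ 0.546 m^3

0.546 m^3


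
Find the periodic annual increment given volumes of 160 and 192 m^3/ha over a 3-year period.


PAI = (V2 - V1) / period = (192 - 160) / 3 = 32 / 3 = 10.6667 ≈ 10.67 m^3/ha/yr

10.67 m^3/ha/yr


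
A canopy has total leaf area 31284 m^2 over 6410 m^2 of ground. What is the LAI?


LAI = 31284 / 6410 = 4.8805 ≈ 4.88

4.88


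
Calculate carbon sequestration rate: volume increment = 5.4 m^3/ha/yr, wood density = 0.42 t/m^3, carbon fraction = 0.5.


C = 5.4 * 0.42 * 0.5 = 1.134 ≈ 1.13 t C/ha/yr

1.13 t C/ha/yr


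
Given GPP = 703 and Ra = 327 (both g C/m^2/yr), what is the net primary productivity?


NPP = GPP - Ra = 703 - 327 = 376 g C/m^2/yr

376 g C/m^2/yr


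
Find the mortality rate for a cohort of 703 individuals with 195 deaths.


Mortality rate = 195 / 703 = 0.277383 ≈ 0.2774

0.2774


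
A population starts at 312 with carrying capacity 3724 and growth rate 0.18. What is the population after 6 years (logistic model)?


(K - N0)/N0 = (3724 - 312)/312 = 3412/312 = 10.9359
r*t = 0.18 * 6 = 1.08; exp(-1.08) = 0.339596
10.9359 * 0.339596 = 3.71379
1 + 3.71379 = 4.71379
N = 3724 / 4.71379 = 790.022 ≈ 790

790


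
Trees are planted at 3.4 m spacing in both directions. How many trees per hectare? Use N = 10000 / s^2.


N = 10000 / 3.4^2 = 10000 / 11.56 = 865.052 ≈ 865 trees/ha

865 trees/ha


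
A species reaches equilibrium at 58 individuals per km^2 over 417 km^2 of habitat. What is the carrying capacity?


K = 58 * 417 = 24186 individuals

24186 individuals


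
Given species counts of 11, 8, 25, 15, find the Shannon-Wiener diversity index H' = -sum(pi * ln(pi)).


Total N = 11 + 8 + 25 + 15 = 59
Per-species terms:
  p = 11/59 = 0.186441; ln(p) = -1.679640; p*ln(p) = 0.186441 * (-1.679640) = -0.313154
  p = 8/59 = 0.135593; ln(p) = -1.998098; p*ln(p) = 0.135593 * (-1.998098) = -0.270928
  p = 25/59 = 0.423729; ln(p) = -0.858661; p*ln(p) = 0.423729 * (-0.858661) = -0.363840
  p = 15/59 = 0.254237; ln(p) = -1.369488; p*ln(p) = 0.254237 * (-1.369488) = -0.348175
sum(p*ln(p)) = (-0.313154) + (-0.270928) + (-0.363840) + (-0.348175) = -1.296097
H' = -(-1.296097) = 1.296097 ≈ 1.2961

1.2961


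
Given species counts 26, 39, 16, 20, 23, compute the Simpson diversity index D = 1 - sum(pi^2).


Total N = 26 + 39 + 16 + 20 + 23 = 124
Per-species terms:
  p = 26/124 = 0.209677; p^2 = 0.209677^2 = 0.043964
  p = 39/124 = 0.314516; p^2 = 0.314516^2 = 0.098920
  p = 16/124 = 0.129032; p^2 = 0.129032^2 = 0.016649
  p = 20/124 = 0.161290; p^2 = 0.161290^2 = 0.026014
  p = 23/124 = 0.185484; p^2 = 0.185484^2 = 0.034404
sum(p^2) = 0.043964 + 0.098920 + 0.016649 + 0.026014 + 0.034404 = 0.219951
D = 1 - 0.219951 = 0.780049 ≈ 0.7800

0.7800


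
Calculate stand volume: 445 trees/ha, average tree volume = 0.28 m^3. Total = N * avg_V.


V_stand = 445 * 0.28 = 124.6 m^3/ha

124.6 m^3/ha


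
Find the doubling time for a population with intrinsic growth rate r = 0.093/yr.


td = ln(2) / 0.093 = 0.693147 / 0.093 = 7.45319 ≈ 7.5 years

7.5 years


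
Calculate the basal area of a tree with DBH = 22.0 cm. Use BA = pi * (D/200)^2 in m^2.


D/200 = 22.0/200 = 0.11 m
(D/200)^2 = 0.11^2 = 0.0121
BA = 3.141593 * 0.0121 = 0.0380133 ≈ 0.0380 m^2

0.0380 m^2


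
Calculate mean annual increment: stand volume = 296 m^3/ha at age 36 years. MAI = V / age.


MAI = 296 / 36 = 8.2222 ≈ 8.22 m^3/ha/yr

8.22 m^3/ha/yr


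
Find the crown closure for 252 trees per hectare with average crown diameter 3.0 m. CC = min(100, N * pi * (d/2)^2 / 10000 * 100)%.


(d/2)^2 = (3.0/2)^2 = 1.5^2 = 2.25
Crown area = 3.141593 * 2.25 = 7.06858 m^2
N * area / 10000 * 100 = 252 * 7.06858 / 10000 * 100 = 17.8128
CC = min(100, 17.8128) = 17.8128 ≈ 17.8%

17.8%


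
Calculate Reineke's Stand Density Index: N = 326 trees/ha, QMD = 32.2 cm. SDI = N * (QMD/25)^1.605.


QMD/25 = 32.2/25 = 1.288
(1.288)^1.605 = exp(1.605 * ln(1.288)) = exp(1.605 * 0.253091) = exp(0.406211) = 1.50112
SDI = 326 * 1.50112 = 489.365 ≈ 489

489


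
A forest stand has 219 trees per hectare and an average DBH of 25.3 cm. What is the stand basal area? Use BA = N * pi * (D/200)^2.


(D/200)^2 = (25.3/200)^2 = 0.1265^2 = 0.01600225
Individual BA = 3.141593 * 0.01600225 = 0.0502726 m^2
Stand BA = 219 * 0.0502726 = 11.0097 ≈ 11.01 m^2/ha

11.01 m^2/ha


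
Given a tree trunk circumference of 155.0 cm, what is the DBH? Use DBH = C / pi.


DBH = C / pi = 155.0 / 3.141593 = 49.3380 ≈ 49.34 cm

49.34 cm


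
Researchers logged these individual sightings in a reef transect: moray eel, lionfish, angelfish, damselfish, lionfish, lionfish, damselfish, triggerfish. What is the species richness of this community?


Total individuals logged = 8
Distinct species (count of individuals): moray eel (1), lionfish (3), angelfish (1), damselfish (2), triggerfish (1)
Species richness = number of distinct species = 5

5


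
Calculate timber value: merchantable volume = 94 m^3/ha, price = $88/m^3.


Value = 94 * 88 = $8272/ha

$8272/ha


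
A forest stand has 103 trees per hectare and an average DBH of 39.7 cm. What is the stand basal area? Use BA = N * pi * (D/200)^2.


(D/200)^2 = (39.7/200)^2 = 0.1985^2 = 0.03940225
Individual BA = 3.141593 * 0.03940225 = 0.123786 m^2
Stand BA = 103 * 0.123786 = 12.7500 ≈ 12.75 m^2/ha

12.75 m^2/ha


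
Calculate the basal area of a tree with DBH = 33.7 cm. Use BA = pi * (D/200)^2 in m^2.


D/200 = 33.7/200 = 0.1685 m
(D/200)^2 = 0.1685^2 = 0.02839225
BA = 3.141593 * 0.02839225 = 0.0891969 ≈ 0.0892 m^2

0.0892 m^2


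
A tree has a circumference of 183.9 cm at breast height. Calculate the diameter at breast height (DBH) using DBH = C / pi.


DBH = C / pi = 183.9 / 3.141593 = 58.5372 ≈ 58.54 cm

58.54 cm


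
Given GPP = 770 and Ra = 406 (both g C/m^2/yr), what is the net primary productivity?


NPP = GPP - Ra = 770 - 406 = 364 g C/m^2/yr

364 g C/m^2/yr


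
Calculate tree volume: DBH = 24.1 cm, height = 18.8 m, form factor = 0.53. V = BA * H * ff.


(D/200)^2 = (24.1/200)^2 = 0.1205^2 = 0.01452025
BA = 3.141593 * 0.01452025 = 0.0456167 m^2
V = 0.0456167 * 18.8 * 0.53 = 0.454525 ≈ 0.455 m^3

0.455 m^3


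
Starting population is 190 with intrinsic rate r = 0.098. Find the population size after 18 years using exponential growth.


r*t = 0.098 * 18 = 1.764
exp(1.764) = 5.83573
N = 190 * 5.83573 = 1108.79 ≈ 1109

1109


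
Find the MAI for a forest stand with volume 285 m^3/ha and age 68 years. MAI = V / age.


MAI = 285 / 68 = 4.1912 ≈ 4.19 m^3/ha/yr

4.19 m^3/ha/yr


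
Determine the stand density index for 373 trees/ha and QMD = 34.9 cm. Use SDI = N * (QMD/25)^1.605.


QMD/25 = 34.9/25 = 1.396
(1.396)^1.605 = exp(1.605 * ln(1.396)) = exp(1.605 * 0.333611) = exp(0.535446) = 1.70821
SDI = 373 * 1.70821 = 637.162 ≈ 637

637


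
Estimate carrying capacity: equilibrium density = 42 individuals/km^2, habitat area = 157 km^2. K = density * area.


K = 42 * 157 = 6594 individuals

6594 individuals


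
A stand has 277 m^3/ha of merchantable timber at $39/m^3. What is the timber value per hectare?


Value = 277 * 39 = $10803/ha

$10803/ha


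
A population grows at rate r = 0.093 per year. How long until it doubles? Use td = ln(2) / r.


td = ln(2) / 0.093 = 0.693147 / 0.093 = 7.45319 ≈ 7.5 years

7.5 years


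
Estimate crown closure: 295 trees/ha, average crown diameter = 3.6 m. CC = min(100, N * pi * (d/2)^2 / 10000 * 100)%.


(d/2)^2 = (3.6/2)^2 = 1.8^2 = 3.24
Crown area = 3.141593 * 3.24 = 10.1788 m^2
N * area / 10000 * 100 = 295 * 10.1788 / 10000 * 100 = 30.0275
CC = min(100, 30.0275) = 30.0275 ≈ 30.0%

30.0%


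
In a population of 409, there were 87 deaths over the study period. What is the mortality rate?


Mortality rate = 87 / 409 = 0.212714 ≈ 0.2127

0.2127


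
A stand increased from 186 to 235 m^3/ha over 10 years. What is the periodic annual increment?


PAI = (V2 - V1) / period = (235 - 186) / 10 = 49 / 10 = 4.90 m^3/ha/yr

4.90 m^3/ha/yr


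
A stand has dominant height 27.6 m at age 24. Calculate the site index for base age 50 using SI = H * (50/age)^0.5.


50/24 = 2.08333
(2.08333)^0.5 = 1.44337
SI = 27.6 * 1.44337 = 39.8370 ≈ 39.8 m

39.8 m


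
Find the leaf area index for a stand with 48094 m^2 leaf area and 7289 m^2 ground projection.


LAI = 48094 / 7289 = 6.5982 ≈ 6.60

6.60


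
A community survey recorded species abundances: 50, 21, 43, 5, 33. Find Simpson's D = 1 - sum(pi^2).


Total N = 50 + 21 + 43 + 5 + 33 = 152
Per-species terms:
  p = 50/152 = 0.328947; p^2 = 0.328947^2 = 0.108206
  p = 21/152 = 0.138158; p^2 = 0.138158^2 = 0.019088
  p = 43/152 = 0.282895; p^2 = 0.282895^2 = 0.080030
  p = 5/152 = 0.032895; p^2 = 0.032895^2 = 0.001082
  p = 33/152 = 0.217105; p^2 = 0.217105^2 = 0.047135
sum(p^2) = 0.108206 + 0.019088 + 0.080030 + 0.001082 + 0.047135 = 0.255541
D = 1 - 0.255541 = 0.744459 ≈ 0.7445

0.7445


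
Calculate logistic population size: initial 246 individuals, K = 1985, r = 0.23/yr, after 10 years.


(K - N0)/N0 = (1985 - 246)/246 = 1739/246 = 7.06911
r*t = 0.23 * 10 = 2.3; exp(-2.3) = 0.100259
7.06911 * 0.100259 = 0.708742
1 + 0.708742 = 1.70874
N = 1985 / 1.70874 = 1161.67 ≈ 1162

1162


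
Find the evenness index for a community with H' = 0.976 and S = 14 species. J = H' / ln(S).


ln(14) = 2.63906
J = H' / ln(S) = 0.976 / 2.63906 = 0.369829 ≈ 0.3698

0.3698


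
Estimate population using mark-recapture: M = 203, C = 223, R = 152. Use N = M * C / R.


N = M * C / R = 203 * 223 / 152 = 45269 / 152 = 297.82 ≈ 298

298 individuals


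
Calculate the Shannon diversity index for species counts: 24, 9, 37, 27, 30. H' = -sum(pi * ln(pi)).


Total N = 24 + 9 + 37 + 27 + 30 = 127
Per-species terms:
  p = 24/127 = 0.188976; ln(p) = -1.666135; p*ln(p) = 0.188976 * (-1.666135) = -0.314860
  p = 9/127 = 0.070866; ln(p) = -2.646965; p*ln(p) = 0.070866 * (-2.646965) = -0.187580
  p = 37/127 = 0.291339; ln(p) = -1.233268; p*ln(p) = 0.291339 * (-1.233268) = -0.359299
  p = 27/127 = 0.212598; ln(p) = -1.548352; p*ln(p) = 0.212598 * (-1.548352) = -0.329177
  p = 30/127 = 0.236220; ln(p) = -1.442992; p*ln(p) = 0.236220 * (-1.442992) = -0.340864
sum(p*ln(p)) = (-0.314860) + (-0.187580) + (-0.359299) + (-0.329177) + (-0.340864) = -1.531780
H' = -(-1.531780) = 1.531780 ≈ 1.5318

1.5318


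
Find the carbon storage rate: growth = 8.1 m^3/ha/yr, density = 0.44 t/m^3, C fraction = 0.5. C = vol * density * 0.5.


C = 8.1 * 0.44 * 0.5 = 1.782 ≈ 1.78 t C/ha/yr

1.78 t C/ha/yr


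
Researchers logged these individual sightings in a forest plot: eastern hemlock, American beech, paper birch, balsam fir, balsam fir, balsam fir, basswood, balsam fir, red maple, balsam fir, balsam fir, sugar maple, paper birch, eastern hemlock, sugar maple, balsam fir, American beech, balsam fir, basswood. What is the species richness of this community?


Total individuals logged = 19
Distinct species (count of individuals): eastern hemlock (2), American beech (2), paper birch (2), balsam fir (8), basswood (2), red maple (1), sugar maple (2)
Species richness = number of distinct species = 7

7


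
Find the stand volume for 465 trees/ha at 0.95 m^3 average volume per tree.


V_stand = 465 * 0.95 = 441.75 ≈ 441.8 m^3/ha

441.8 m^3/ha


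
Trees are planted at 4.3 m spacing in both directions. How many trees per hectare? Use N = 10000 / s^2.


N = 10000 / 4.3^2 = 10000 / 18.49 = 540.833 ≈ 541 trees/ha

541 trees/ha


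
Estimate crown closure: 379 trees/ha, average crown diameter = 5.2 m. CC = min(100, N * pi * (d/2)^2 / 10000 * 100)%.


(d/2)^2 = (5.2/2)^2 = 2.6^2 = 6.76
Crown area = 3.141593 * 6.76 = 21.2372 m^2
N * area / 10000 * 100 = 379 * 21.2372 / 10000 * 100 = 80.4890
CC = min(100, 80.4890) = 80.4890 ≈ 80.5%

80.5%


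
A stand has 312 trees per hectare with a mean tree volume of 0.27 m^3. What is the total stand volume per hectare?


V_stand = 312 * 0.27 = 84.24 ≈ 84.2 m^3/ha

84.2 m^3/ha


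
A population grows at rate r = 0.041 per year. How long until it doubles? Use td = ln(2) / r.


td = ln(2) / 0.041 = 0.693147 / 0.041 = 16.9060 ≈ 16.9 years

16.9 years


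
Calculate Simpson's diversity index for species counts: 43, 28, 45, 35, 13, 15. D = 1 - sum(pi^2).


Total N = 43 + 28 + 45 + 35 + 13 + 15 = 179
Per-species terms:
  p = 43/179 = 0.240223; p^2 = 0.240223^2 = 0.057707
  p = 28/179 = 0.156425; p^2 = 0.156425^2 = 0.024469
  p = 45/179 = 0.251397; p^2 = 0.251397^2 = 0.063200
  p = 35/179 = 0.195531; p^2 = 0.195531^2 = 0.038232
  p = 13/179 = 0.072626; p^2 = 0.072626^2 = 0.005275
  p = 15/179 = 0.083799; p^2 = 0.083799^2 = 0.007022
sum(p^2) = 0.057707 + 0.024469 + 0.063200 + 0.038232 + 0.005275 + 0.007022 = 0.195905
D = 1 - 0.195905 = 0.804095 ≈ 0.8041

0.8041


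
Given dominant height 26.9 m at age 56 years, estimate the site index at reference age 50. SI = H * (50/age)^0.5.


50/56 = 0.892857
(0.892857)^0.5 = 0.944911
SI = 26.9 * 0.944911 = 25.4181 ≈ 25.4 m

25.4 m


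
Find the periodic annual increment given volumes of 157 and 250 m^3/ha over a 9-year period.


PAI = (V2 - V1) / period = (250 - 157) / 9 = 93 / 9 = 10.3333 ≈ 10.33 m^3/ha/yr

10.33 m^3/ha/yr


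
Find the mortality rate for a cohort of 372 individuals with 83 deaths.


Mortality rate = 83 / 372 = 0.223118 ≈ 0.2231

0.2231


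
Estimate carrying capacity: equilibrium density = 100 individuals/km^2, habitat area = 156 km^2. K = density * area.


K = 100 * 156 = 15600 individuals

15600 individuals


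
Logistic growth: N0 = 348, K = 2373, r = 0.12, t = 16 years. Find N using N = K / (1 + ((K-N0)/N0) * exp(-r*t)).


(K - N0)/N0 = (2373 - 348)/348 = 2025/348 = 5.81897
r*t = 0.12 * 16 = 1.92; exp(-1.92) = 0.146607
5.81897 * 0.146607 = 0.853102
1 + 0.853102 = 1.85310
N = 2373 / 1.85310 = 1280.56 ≈ 1281

1281


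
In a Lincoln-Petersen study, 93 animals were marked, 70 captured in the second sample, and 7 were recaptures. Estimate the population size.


N = M * C / R = 93 * 70 / 7 = 6510 / 7 = 930

930 individuals


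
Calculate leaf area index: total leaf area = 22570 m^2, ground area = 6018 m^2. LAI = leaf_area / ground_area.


LAI = 22570 / 6018 = 3.7504 ≈ 3.75

3.75


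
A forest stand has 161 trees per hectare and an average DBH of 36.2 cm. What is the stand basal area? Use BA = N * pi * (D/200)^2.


(D/200)^2 = (36.2/200)^2 = 0.181^2 = 0.032761
Individual BA = 3.141593 * 0.032761 = 0.102922 m^2
Stand BA = 161 * 0.102922 = 16.5704 ≈ 16.57 m^2/ha

16.57 m^2/ha


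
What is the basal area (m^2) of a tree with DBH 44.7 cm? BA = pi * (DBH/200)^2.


D/200 = 44.7/200 = 0.2235 m
(D/200)^2 = 0.2235^2 = 0.04995225
BA = 3.141593 * 0.04995225 = 0.156930 ≈ 0.1569 m^2

0.1569 m^2


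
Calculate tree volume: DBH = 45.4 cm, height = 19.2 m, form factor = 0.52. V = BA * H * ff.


(D/200)^2 = (45.4/200)^2 = 0.227^2 = 0.051529
BA = 3.141593 * 0.051529 = 0.161883 m^2
V = 0.161883 * 19.2 * 0.52 = 1.61624 ≈ 1.616 m^3

1.616 m^3


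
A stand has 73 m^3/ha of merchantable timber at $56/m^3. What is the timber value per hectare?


Value = 73 * 56 = $4088/ha

$4088/ha


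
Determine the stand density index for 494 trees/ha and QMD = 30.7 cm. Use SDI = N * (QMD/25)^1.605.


QMD/25 = 30.7/25 = 1.228
(1.228)^1.605 = exp(1.605 * ln(1.228)) = exp(1.605 * 0.205387) = exp(0.329646) = 1.39048
SDI = 494 * 1.39048 = 686.897 ≈ 687

687


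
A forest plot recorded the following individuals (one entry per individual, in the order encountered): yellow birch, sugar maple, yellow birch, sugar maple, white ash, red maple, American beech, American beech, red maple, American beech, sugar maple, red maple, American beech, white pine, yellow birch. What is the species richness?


Total individuals logged = 15
Distinct species (count of individuals): yellow birch (3), sugar maple (3), white ash (1), red maple (3), American beech (4), white pine (1)
Species richness = number of distinct species = 6

6


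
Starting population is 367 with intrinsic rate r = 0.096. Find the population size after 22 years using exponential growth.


r*t = 0.096 * 22 = 2.112
exp(2.112) = 8.26475
N = 367 * 8.26475 = 3033.16 ≈ 3033

3033


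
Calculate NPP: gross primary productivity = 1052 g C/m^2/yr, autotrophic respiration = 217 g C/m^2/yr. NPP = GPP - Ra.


NPP = GPP - Ra = 1052 - 217 = 835 g C/m^2/yr

835 g C/m^2/yr


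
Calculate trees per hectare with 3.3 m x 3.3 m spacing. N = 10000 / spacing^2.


N = 10000 / 3.3^2 = 10000 / 10.89 = 918.274 ≈ 918 trees/ha

918 trees/ha


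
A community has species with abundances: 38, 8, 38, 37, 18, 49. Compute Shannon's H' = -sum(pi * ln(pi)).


Total N = 38 + 8 + 38 + 37 + 18 + 49 = 188
Per-species terms:
  p = 38/188 = 0.202128; ln(p) = -1.598854; p*ln(p) = 0.202128 * (-1.598854) = -0.323173
  p = 8/188 = 0.042553; ln(p) = -3.157005; p*ln(p) = 0.042553 * (-3.157005) = -0.134340
  p = 38/188 = 0.202128; ln(p) = -1.598854; p*ln(p) = 0.202128 * (-1.598854) = -0.323173
  p = 37/188 = 0.196809; ln(p) = -1.625522; p*ln(p) = 0.196809 * (-1.625522) = -0.319917
  p = 18/188 = 0.095745; ln(p) = -2.346067; p*ln(p) = 0.095745 * (-2.346067) = -0.224624
  p = 49/188 = 0.260638; ln(p) = -1.344623; p*ln(p) = 0.260638 * (-1.344623) = -0.350460
sum(p*ln(p)) = (-0.323173) + (-0.134340) + (-0.323173) + (-0.319917) + (-0.224624) + (-0.350460) = -1.675687
H' = -(-1.675687) = 1.675687 ≈ 1.6757

1.6757


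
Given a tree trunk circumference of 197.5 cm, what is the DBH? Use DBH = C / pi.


DBH = C / pi = 197.5 / 3.141593 = 62.8662 ≈ 62.87 cm

62.87 cm


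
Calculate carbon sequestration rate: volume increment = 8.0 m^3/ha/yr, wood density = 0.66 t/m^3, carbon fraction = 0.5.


C = 8.0 * 0.66 * 0.5 = 2.64 t C/ha/yr

2.64 t C/ha/yr


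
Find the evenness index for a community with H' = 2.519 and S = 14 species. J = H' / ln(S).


ln(14) = 2.63906
J = H' / ln(S) = 2.519 / 2.63906 = 0.954507 ≈ 0.9545

0.9545


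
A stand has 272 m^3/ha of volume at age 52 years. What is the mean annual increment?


MAI = 272 / 52 = 5.2308 ≈ 5.23 m^3/ha/yr

5.23 m^3/ha/yr


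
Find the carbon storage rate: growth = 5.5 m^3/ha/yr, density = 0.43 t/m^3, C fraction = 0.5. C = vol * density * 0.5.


C = 5.5 * 0.43 * 0.5 = 1.1825 ≈ 1.18 t C/ha/yr

1.18 t C/ha/yr


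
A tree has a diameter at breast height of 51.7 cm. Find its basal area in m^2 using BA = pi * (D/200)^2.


D/200 = 51.7/200 = 0.2585 m
(D/200)^2 = 0.2585^2 = 0.06682225
BA = 3.141593 * 0.06682225 = 0.209928 ≈ 0.2099 m^2

0.2099 m^2


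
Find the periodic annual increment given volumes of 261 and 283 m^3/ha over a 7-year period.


PAI = (V2 - V1) / period = (283 - 261) / 7 = 22 / 7 = 3.1429 ≈ 3.14 m^3/ha/yr

3.14 m^3/ha/yr


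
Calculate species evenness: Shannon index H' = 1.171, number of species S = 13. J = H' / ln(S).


ln(13) = 2.56495
J = H' / ln(S) = 1.171 / 2.56495 = 0.456539 ≈ 0.4565

0.4565


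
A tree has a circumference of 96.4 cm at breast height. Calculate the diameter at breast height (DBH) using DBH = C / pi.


DBH = C / pi = 96.4 / 3.141593 = 30.6851 ≈ 30.69 cm

30.69 cm


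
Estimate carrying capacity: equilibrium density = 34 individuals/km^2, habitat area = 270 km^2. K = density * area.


K = 34 * 270 = 9180 individuals

9180 individuals


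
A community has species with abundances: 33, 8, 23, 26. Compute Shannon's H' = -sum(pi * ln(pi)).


Total N = 33 + 8 + 23 + 26 = 90
Per-species terms:
  p = 33/90 = 0.366667; ln(p) = -1.003301; p*ln(p) = 0.366667 * (-1.003301) = -0.367877
  p = 8/90 = 0.088889; ln(p) = -2.420367; p*ln(p) = 0.088889 * (-2.420367) = -0.215144
  p = 23/90 = 0.255556; ln(p) = -1.364314; p*ln(p) = 0.255556 * (-1.364314) = -0.348659
  p = 26/90 = 0.288889; ln(p) = -1.241713; p*ln(p) = 0.288889 * (-1.241713) = -0.358717
sum(p*ln(p)) = (-0.367877) + (-0.215144) + (-0.348659) + (-0.358717) = -1.290397
H' = -(-1.290397) = 1.290397 ≈ 1.2904

1.2904


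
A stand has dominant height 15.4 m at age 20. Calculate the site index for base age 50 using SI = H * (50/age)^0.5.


50/20 = 2.50000
(2.50000)^0.5 = 1.58114
SI = 15.4 * 1.58114 = 24.3496 ≈ 24.3 m

24.3 m


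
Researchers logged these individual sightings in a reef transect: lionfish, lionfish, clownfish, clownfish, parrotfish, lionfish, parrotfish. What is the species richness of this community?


Total individuals logged = 7
Distinct species (count of individuals): lionfish (3), clownfish (2), parrotfish (2)
Species richness = number of distinct species = 3

3


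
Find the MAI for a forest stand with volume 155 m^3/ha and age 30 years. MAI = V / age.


MAI = 155 / 30 = 5.1667 ≈ 5.17 m^3/ha/yr

5.17 m^3/ha/yr


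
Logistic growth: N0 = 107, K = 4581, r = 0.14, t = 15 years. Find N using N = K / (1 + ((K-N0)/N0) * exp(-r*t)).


(K - N0)/N0 = (4581 - 107)/107 = 4474/107 = 41.8131
r*t = 0.14 * 15 = 2.1; exp(-2.1) = 0.122456
41.8131 * 0.122456 = 5.12026
1 + 5.12026 = 6.12026
N = 4581 / 6.12026 = 748.498 ≈ 748

748


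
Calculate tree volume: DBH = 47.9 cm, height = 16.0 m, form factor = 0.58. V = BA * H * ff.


(D/200)^2 = (47.9/200)^2 = 0.2395^2 = 0.05736025
BA = 3.141593 * 0.05736025 = 0.180203 m^2
V = 0.180203 * 16.0 * 0.58 = 1.67228 ≈ 1.672 m^3

1.672 m^3


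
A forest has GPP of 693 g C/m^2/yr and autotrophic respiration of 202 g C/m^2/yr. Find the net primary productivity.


NPP = GPP - Ra = 693 - 202 = 491 g C/m^2/yr

491 g C/m^2/yr


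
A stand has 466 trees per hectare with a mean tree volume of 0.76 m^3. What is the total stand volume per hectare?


V_stand = 466 * 0.76 = 354.16 ≈ 354.2 m^3/ha

354.2 m^3/ha


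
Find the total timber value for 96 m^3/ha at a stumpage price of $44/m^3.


Value = 96 * 44 = $4224/ha

$4224/ha


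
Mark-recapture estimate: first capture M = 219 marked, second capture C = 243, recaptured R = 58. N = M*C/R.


N = M * C / R = 219 * 243 / 58 = 53217 / 58 = 917.53 ≈ 918

918 individuals


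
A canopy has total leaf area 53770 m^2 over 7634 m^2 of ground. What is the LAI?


LAI = 53770 / 7634 = 7.0435 ≈ 7.04

7.04


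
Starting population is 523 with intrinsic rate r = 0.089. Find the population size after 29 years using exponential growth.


r*t = 0.089 * 29 = 2.581
exp(2.581) = 13.2103
N = 523 * 13.2103 = 6908.99 ≈ 6909

6909


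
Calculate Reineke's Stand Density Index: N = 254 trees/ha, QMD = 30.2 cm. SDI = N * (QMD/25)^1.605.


QMD/25 = 30.2/25 = 1.208
(1.208)^1.605 = exp(1.605 * ln(1.208)) = exp(1.605 * 0.188966) = exp(0.303290) = 1.35431
SDI = 254 * 1.35431 = 343.995 ≈ 344

344


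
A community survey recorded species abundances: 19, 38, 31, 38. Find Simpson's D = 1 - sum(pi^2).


Total N = 19 + 38 + 31 + 38 = 126
Per-species terms:
  p = 19/126 = 0.150794; p^2 = 0.150794^2 = 0.022739
  p = 38/126 = 0.301587; p^2 = 0.301587^2 = 0.090955
  p = 31/126 = 0.246032; p^2 = 0.246032^2 = 0.060532
  p = 38/126 = 0.301587; p^2 = 0.301587^2 = 0.090955
sum(p^2) = 0.022739 + 0.090955 + 0.060532 + 0.090955 = 0.265181
D = 1 - 0.265181 = 0.734819 ≈ 0.7348

0.7348


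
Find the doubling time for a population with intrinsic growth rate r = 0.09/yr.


td = ln(2) / 0.09 = 0.693147 / 0.09 = 7.70163 ≈ 7.7 years

7.7 years


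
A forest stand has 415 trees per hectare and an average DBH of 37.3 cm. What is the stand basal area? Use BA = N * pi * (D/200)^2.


(D/200)^2 = (37.3/200)^2 = 0.1865^2 = 0.03478225
Individual BA = 3.141593 * 0.03478225 = 0.109272 m^2
Stand BA = 415 * 0.109272 = 45.3479 ≈ 45.35 m^2/ha

45.35 m^2/ha


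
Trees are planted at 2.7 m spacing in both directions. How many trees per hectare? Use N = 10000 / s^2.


N = 10000 / 2.7^2 = 10000 / 7.29 = 1371.74 ≈ 1372 trees/ha

1372 trees/ha


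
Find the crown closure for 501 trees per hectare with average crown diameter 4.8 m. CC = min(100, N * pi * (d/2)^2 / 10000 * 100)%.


(d/2)^2 = (4.8/2)^2 = 2.4^2 = 5.76
Crown area = 3.141593 * 5.76 = 18.0956 m^2
N * area / 10000 * 100 = 501 * 18.0956 / 10000 * 100 = 90.6590
CC = min(100, 90.6590) = 90.6590 ≈ 90.7%

90.7%


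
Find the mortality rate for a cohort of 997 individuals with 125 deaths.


Mortality rate = 125 / 997 = 0.125376 ≈ 0.1254

0.1254


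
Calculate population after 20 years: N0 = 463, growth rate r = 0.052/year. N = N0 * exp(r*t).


r*t = 0.052 * 20 = 1.04
exp(1.04) = 2.82922
N = 463 * 2.82922 = 1309.93 ≈ 1310

1310


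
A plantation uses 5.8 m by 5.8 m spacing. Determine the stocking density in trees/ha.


N = 10000 / 5.8^2 = 10000 / 33.64 = 297.265 ≈ 297 trees/ha

297 trees/ha


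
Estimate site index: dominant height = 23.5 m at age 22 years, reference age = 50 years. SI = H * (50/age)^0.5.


50/22 = 2.27273
(2.27273)^0.5 = 1.50756
SI = 23.5 * 1.50756 = 35.4277 ≈ 35.4 m

35.4 m


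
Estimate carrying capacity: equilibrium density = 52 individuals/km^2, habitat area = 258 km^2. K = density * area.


K = 52 * 258 = 13416 individuals

13416 individuals


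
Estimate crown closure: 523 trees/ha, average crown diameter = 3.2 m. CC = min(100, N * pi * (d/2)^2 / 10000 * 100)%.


(d/2)^2 = (3.2/2)^2 = 1.6^2 = 2.56
Crown area = 3.141593 * 2.56 = 8.04248 m^2
N * area / 10000 * 100 = 523 * 8.04248 / 10000 * 100 = 42.0622
CC = min(100, 42.0622) = 42.0622 ≈ 42.1%

42.1%


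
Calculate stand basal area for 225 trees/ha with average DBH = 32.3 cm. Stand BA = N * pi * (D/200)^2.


(D/200)^2 = (32.3/200)^2 = 0.1615^2 = 0.02608225
Individual BA = 3.141593 * 0.02608225 = 0.0819398 m^2
Stand BA = 225 * 0.0819398 = 18.4365 ≈ 18.44 m^2/ha

18.44 m^2/ha


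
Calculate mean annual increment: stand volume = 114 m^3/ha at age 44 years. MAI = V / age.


MAI = 114 / 44 = 2.5909 ≈ 2.59 m^3/ha/yr

2.59 m^3/ha/yr


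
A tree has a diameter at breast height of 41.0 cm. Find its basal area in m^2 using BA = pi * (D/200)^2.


D/200 = 41.0/200 = 0.205 m
(D/200)^2 = 0.205^2 = 0.042025
BA = 3.141593 * 0.042025 = 0.132025 ≈ 0.1320 m^2

0.1320 m^2


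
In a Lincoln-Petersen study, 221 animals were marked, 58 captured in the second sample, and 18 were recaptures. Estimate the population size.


N = M * C / R = 221 * 58 / 18 = 12818 / 18 = 712.11 ≈ 712

712 individuals


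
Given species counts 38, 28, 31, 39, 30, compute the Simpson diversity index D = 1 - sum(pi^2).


Total N = 38 + 28 + 31 + 39 + 30 = 166
Per-species terms:
  p = 38/166 = 0.228916; p^2 = 0.228916^2 = 0.052403
  p = 28/166 = 0.168675; p^2 = 0.168675^2 = 0.028451
  p = 31/166 = 0.186747; p^2 = 0.186747^2 = 0.034874
  p = 39/166 = 0.234940; p^2 = 0.234940^2 = 0.055197
  p = 30/166 = 0.180723; p^2 = 0.180723^2 = 0.032661
sum(p^2) = 0.052403 + 0.028451 + 0.034874 + 0.055197 + 0.032661 = 0.203586
D = 1 - 0.203586 = 0.796414 ≈ 0.7964

0.7964


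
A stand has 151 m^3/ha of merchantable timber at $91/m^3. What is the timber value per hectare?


Value = 151 * 91 = $13741/ha

$13741/ha


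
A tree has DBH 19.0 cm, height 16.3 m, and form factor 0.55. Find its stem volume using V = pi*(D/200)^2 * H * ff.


(D/200)^2 = (19.0/200)^2 = 0.095^2 = 0.009025
BA = 3.141593 * 0.009025 = 0.0283529 m^2
V = 0.0283529 * 16.3 * 0.55 = 0.254184 ≈ 0.254 m^3

0.254 m^3


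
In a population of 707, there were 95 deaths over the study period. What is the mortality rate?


Mortality rate = 95 / 707 = 0.134371 ≈ 0.1344

0.1344


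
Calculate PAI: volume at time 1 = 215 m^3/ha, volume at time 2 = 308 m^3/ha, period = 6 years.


PAI = (V2 - V1) / period = (308 - 215) / 6 = 93 / 6 = 15.50 m^3/ha/yr

15.50 m^3/ha/yr


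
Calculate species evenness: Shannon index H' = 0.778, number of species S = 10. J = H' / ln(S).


ln(10) = 2.30259
J = H' / ln(S) = 0.778 / 2.30259 = 0.337880 ≈ 0.3379

0.3379


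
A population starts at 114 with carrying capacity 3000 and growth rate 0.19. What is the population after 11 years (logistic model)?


(K - N0)/N0 = (3000 - 114)/114 = 2886/114 = 25.3158
r*t = 0.19 * 11 = 2.09; exp(-2.09) = 0.123687
25.3158 * 0.123687 = 3.13124
1 + 3.13124 = 4.13124
N = 3000 / 4.13124 = 726.174 ≈ 726

726


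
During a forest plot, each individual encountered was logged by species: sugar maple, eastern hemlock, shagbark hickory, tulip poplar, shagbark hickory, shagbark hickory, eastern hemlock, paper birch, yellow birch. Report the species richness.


Total individuals logged = 9
Distinct species (count of individuals): sugar maple (1), eastern hemlock (2), shagbark hickory (3), tulip poplar (1), paper birch (1), yellow birch (1)
Species richness = number of distinct species = 6

6


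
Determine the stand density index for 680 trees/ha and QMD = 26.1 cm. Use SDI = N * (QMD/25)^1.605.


QMD/25 = 26.1/25 = 1.044
(1.044)^1.605 = exp(1.605 * ln(1.044)) = exp(1.605 * 0.0430595) = exp(0.0691105) = 1.07155
SDI = 680 * 1.07155 = 728.654 ≈ 729

729


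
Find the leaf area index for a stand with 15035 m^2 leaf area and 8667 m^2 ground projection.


LAI = 15035 / 8667 = 1.7347 ≈ 1.73

1.73


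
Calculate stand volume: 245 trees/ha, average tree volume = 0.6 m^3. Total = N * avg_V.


V_stand = 245 * 0.6 = 147.0 m^3/ha

147.0 m^3/ha


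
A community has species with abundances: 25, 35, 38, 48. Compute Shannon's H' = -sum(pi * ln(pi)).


Total N = 25 + 35 + 38 + 48 = 146
Per-species terms:
  p = 25/146 = 0.171233; ln(p) = -1.764730; p*ln(p) = 0.171233 * (-1.764730) = -0.302180
  p = 35/146 = 0.239726; ln(p) = -1.428259; p*ln(p) = 0.239726 * (-1.428259) = -0.342391
  p = 38/146 = 0.260274; ln(p) = -1.346020; p*ln(p) = 0.260274 * (-1.346020) = -0.350334
  p = 48/146 = 0.328767; ln(p) = -1.112406; p*ln(p) = 0.328767 * (-1.112406) = -0.365722
sum(p*ln(p)) = (-0.302180) + (-0.342391) + (-0.350334) + (-0.365722) = -1.360627
H' = -(-1.360627) = 1.360627 ≈ 1.3606

1.3606


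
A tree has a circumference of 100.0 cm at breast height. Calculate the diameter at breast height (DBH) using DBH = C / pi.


DBH = C / pi = 100.0 / 3.141593 = 31.8310 ≈ 31.83 cm

31.83 cm


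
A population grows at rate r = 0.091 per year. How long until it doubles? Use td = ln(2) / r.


td = ln(2) / 0.091 = 0.693147 / 0.091 = 7.61700 ≈ 7.6 years

7.6 years


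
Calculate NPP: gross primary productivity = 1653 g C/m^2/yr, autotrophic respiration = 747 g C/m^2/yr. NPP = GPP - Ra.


NPP = GPP - Ra = 1653 - 747 = 906 g C/m^2/yr

906 g C/m^2/yr


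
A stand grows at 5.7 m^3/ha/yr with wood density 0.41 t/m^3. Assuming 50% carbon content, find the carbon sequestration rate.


C = 5.7 * 0.41 * 0.5 = 1.1685 ≈ 1.17 t C/ha/yr

1.17 t C/ha/yr


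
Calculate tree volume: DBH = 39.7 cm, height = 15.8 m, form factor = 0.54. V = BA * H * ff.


(D/200)^2 = (39.7/200)^2 = 0.1985^2 = 0.03940225
BA = 3.141593 * 0.03940225 = 0.123786 m^2
V = 0.123786 * 15.8 * 0.54 = 1.05614 ≈ 1.056 m^3

1.056 m^3


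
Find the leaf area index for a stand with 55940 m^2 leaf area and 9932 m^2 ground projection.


LAI = 55940 / 9932 = 5.6323 ≈ 5.63

5.63


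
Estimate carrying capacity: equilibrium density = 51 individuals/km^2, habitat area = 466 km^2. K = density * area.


K = 51 * 466 = 23766 individuals

23766 individuals


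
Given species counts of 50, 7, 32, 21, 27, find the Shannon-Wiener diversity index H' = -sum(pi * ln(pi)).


Total N = 50 + 7 + 32 + 21 + 27 = 137
Per-species terms:
  p = 50/137 = 0.364964; ln(p) = -1.007957; p*ln(p) = 0.364964 * (-1.007957) = -0.367868
  p = 7/137 = 0.051095; ln(p) = -2.974069; p*ln(p) = 0.051095 * (-2.974069) = -0.151960
  p = 32/137 = 0.233577; ln(p) = -1.454243; p*ln(p) = 0.233577 * (-1.454243) = -0.339678
  p = 21/137 = 0.153285; ln(p) = -1.875456; p*ln(p) = 0.153285 * (-1.875456) = -0.287479
  p = 27/137 = 0.197080; ln(p) = -1.624146; p*ln(p) = 0.197080 * (-1.624146) = -0.320087
sum(p*ln(p)) = (-0.367868) + (-0.151960) + (-0.339678) + (-0.287479) + (-0.320087) = -1.467072
H' = -(-1.467072) = 1.467072 ≈ 1.4671

1.4671


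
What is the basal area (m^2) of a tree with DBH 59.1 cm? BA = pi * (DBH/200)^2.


D/200 = 59.1/200 = 0.2955 m
(D/200)^2 = 0.2955^2 = 0.08732025
BA = 3.141593 * 0.08732025 = 0.274325 ≈ 0.2743 m^2

0.2743 m^2


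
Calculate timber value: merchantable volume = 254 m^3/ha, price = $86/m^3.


Value = 254 * 86 = $21844/ha

$21844/ha


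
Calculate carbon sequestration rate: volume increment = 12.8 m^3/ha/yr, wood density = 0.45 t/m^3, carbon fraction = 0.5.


C = 12.8 * 0.45 * 0.5 = 2.88 t C/ha/yr

2.88 t C/ha/yr


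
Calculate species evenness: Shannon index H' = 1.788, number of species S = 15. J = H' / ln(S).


ln(15) = 2.70805
J = H' / ln(S) = 1.788 / 2.70805 = 0.660254 ≈ 0.6603

0.6603


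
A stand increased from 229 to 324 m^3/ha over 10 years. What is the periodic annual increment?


PAI = (V2 - V1) / period = (324 - 229) / 10 = 95 / 10 = 9.50 m^3/ha/yr

9.50 m^3/ha/yr


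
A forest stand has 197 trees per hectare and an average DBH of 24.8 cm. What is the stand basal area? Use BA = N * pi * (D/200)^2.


(D/200)^2 = (24.8/200)^2 = 0.124^2 = 0.015376
Individual BA = 3.141593 * 0.015376 = 0.0483051 m^2
Stand BA = 197 * 0.0483051 = 9.51610 ≈ 9.52 m^2/ha

9.52 m^2/ha


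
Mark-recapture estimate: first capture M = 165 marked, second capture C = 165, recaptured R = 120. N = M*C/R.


N = M * C / R = 165 * 165 / 120 = 27225 / 120 = 226.88 ≈ 227

227 individuals


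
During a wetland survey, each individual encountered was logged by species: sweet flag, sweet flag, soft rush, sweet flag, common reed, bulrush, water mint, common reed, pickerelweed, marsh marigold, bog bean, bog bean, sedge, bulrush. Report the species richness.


Total individuals logged = 14
Distinct species (count of individuals): sweet flag (3), soft rush (1), common reed (2), bulrush (2), water mint (1), pickerelweed (1), marsh marigold (1), bog bean (2), sedge (1)
Species richness = number of distinct species = 9

9


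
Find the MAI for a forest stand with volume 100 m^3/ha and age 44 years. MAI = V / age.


MAI = 100 / 44 = 2.2727 ≈ 2.27 m^3/ha/yr

2.27 m^3/ha/yr


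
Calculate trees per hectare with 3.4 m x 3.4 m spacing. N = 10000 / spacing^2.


N = 10000 / 3.4^2 = 10000 / 11.56 = 865.052 ≈ 865 trees/ha

865 trees/ha


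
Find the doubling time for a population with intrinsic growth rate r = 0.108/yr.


td = ln(2) / 0.108 = 0.693147 / 0.108 = 6.41803 ≈ 6.4 years

6.4 years


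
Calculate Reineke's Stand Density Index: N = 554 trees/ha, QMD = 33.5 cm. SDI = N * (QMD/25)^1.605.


QMD/25 = 33.5/25 = 1.34
(1.34)^1.605 = exp(1.605 * ln(1.34)) = exp(1.605 * 0.292670) = exp(0.469735) = 1.59957
SDI = 554 * 1.59957 = 886.162 ≈ 886

886


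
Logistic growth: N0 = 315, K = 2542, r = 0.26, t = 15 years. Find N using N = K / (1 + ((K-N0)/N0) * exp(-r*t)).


(K - N0)/N0 = (2542 - 315)/315 = 2227/315 = 7.06984
r*t = 0.26 * 15 = 3.9; exp(-3.9) = 0.0202419
7.06984 * 0.0202419 = 0.143107
1 + 0.143107 = 1.14311
N = 2542 / 1.14311 = 2223.76 ≈ 2224

2224


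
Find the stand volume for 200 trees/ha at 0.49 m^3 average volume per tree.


V_stand = 200 * 0.49 = 98.0 m^3/ha

98.0 m^3/ha


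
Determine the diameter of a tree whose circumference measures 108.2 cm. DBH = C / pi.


DBH = C / pi = 108.2 / 3.141593 = 34.4411 ≈ 34.44 cm

34.44 cm


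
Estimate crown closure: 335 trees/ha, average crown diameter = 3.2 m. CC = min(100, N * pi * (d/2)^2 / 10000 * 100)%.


(d/2)^2 = (3.2/2)^2 = 1.6^2 = 2.56
Crown area = 3.141593 * 2.56 = 8.04248 m^2
N * area / 10000 * 100 = 335 * 8.04248 / 10000 * 100 = 26.9423
CC = min(100, 26.9423) = 26.9423 ≈ 26.9%

26.9%


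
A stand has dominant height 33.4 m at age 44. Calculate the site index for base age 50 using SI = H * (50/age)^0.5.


50/44 = 1.13636
(1.13636)^0.5 = 1.06600
SI = 33.4 * 1.06600 = 35.6044 ≈ 35.6 m

35.6 m


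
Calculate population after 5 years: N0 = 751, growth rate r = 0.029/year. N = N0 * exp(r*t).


r*t = 0.029 * 5 = 0.145
exp(0.145) = 1.15604
N = 751 * 1.15604 = 868.186 ≈ 868

868


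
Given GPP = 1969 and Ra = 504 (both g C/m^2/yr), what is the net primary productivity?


NPP = GPP - Ra = 1969 - 504 = 1465 g C/m^2/yr

1465 g C/m^2/yr


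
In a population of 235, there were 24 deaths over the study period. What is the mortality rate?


Mortality rate = 24 / 235 = 0.102128 ≈ 0.1021

0.1021


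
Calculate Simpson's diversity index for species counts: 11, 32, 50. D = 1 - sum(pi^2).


Total N = 11 + 32 + 50 = 93
Per-species terms:
  p = 11/93 = 0.118280; p^2 = 0.118280^2 = 0.013990
  p = 32/93 = 0.344086; p^2 = 0.344086^2 = 0.118395
  p = 50/93 = 0.537634; p^2 = 0.537634^2 = 0.289050
sum(p^2) = 0.013990 + 0.118395 + 0.289050 = 0.421435
D = 1 - 0.421435 = 0.578565 ≈ 0.5786

0.5786


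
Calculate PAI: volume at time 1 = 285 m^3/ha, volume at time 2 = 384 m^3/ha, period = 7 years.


PAI = (V2 - V1) / period = (384 - 285) / 7 = 99 / 7 = 14.1429 ≈ 14.14 m^3/ha/yr

14.14 m^3/ha/yr


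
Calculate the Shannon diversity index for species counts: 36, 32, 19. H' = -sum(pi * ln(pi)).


Total N = 36 + 32 + 19 = 87
Per-species terms:
  p = 36/87 = 0.413793; ln(p) = -0.882389; p*ln(p) = 0.413793 * (-0.882389) = -0.365126
  p = 32/87 = 0.367816; ln(p) = -1.000172; p*ln(p) = 0.367816 * (-1.000172) = -0.367879
  p = 19/87 = 0.218391; ln(p) = -1.521468; p*ln(p) = 0.218391 * (-1.521468) = -0.332275
sum(p*ln(p)) = (-0.365126) + (-0.367879) + (-0.332275) = -1.065280
H' = -(-1.065280) = 1.065280 ≈ 1.0653

1.0653


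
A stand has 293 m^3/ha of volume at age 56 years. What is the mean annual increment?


MAI = 293 / 56 = 5.2321 ≈ 5.23 m^3/ha/yr

5.23 m^3/ha/yr


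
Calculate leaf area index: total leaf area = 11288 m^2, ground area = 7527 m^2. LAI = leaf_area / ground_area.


LAI = 11288 / 7527 = 1.4997 ≈ 1.50

1.50


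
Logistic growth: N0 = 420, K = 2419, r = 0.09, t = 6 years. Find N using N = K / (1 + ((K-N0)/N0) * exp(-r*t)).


(K - N0)/N0 = (2419 - 420)/420 = 1999/420 = 4.75952
r*t = 0.09 * 6 = 0.54; exp(-0.54) = 0.582748
4.75952 * 0.582748 = 2.77360
1 + 2.77360 = 3.77360
N = 2419 / 3.77360 = 641.032 ≈ 641

641
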